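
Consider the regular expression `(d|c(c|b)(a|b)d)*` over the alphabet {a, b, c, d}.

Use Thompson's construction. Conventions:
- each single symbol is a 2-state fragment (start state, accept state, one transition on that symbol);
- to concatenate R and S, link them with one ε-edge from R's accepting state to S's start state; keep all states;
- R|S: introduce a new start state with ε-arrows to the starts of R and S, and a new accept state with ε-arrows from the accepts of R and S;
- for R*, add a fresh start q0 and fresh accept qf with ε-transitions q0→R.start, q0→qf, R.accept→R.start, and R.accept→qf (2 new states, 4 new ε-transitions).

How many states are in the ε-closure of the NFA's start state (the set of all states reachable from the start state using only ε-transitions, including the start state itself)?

Let C(F) = |ε-closure(F.start)| within fragment F, and note whether F accepts ε. Symbol fragments have C = 1 and do not accept ε. Then:
  c|b → new start ε-reaches every alternative's start; none of them accept ε, so the new accept is not reached: |closure| = 1 + 1 + 1 = 3
  a|b → |closure| = 1 + 1 + 1 = 3 (the new accept is not ε-reachable since no branch accepts ε)
  c(c|b)(a|b)d → |closure| equals the left operand's closure size = 1 (its accept is not ε-reachable, so the closure stops there)
  d|c(c|b)(a|b)d → new start ε-reaches every alternative's start; none of them accept ε, so the new accept is not reached: |closure| = 1 + 1 + 1 = 3
  (d|c(c|b)(a|b)d)* → |closure| = 1 (new start) + 3 (body) + 1 (new accept) = 5

5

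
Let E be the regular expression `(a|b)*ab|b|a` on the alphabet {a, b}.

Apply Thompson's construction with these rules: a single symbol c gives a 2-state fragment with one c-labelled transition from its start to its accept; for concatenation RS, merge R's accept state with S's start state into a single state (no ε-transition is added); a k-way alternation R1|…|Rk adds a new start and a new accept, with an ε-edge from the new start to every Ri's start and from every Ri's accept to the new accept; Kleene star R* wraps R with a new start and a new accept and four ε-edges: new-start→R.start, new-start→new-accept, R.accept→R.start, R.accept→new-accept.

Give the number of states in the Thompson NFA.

Building bottom-up:
Each of the 6 symbol leaves contributes a 2-state fragment.
  a|b = 6 states
  (a|b)* = 8 states
  (a|b)*ab = 10 states
  (a|b)*ab|b|a = 16 states

16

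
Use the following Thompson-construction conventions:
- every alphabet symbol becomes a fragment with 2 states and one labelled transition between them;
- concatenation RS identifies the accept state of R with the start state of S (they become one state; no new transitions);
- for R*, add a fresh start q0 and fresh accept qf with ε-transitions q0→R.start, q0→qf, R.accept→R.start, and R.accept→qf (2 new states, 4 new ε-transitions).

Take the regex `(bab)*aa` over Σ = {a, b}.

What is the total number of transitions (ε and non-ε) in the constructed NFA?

Recursing over subexpressions:
Each of the 5 symbol leaves contributes 1 transition (1 symbol, 0 ε).
  bab — 3 transitions (3 symbol, 0 ε)
  (bab)* — 7 transitions (3 symbol, 4 ε)
  (bab)*aa — 9 transitions (5 symbol, 4 ε)

9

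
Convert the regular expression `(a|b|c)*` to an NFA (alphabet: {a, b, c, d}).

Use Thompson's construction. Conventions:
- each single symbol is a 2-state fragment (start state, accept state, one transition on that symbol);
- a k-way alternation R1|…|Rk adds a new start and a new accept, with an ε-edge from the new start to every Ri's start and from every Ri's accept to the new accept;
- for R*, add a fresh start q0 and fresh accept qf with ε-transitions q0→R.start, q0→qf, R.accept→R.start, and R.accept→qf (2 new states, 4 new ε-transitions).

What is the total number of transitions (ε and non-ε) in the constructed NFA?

13

By structural recursion:
Each of the 3 symbol leaves contributes 1 transition (1 symbol, 0 ε).
  a|b|c → 9 transitions (3 symbol, 6 ε)
  (a|b|c)* → 13 transitions (3 symbol, 10 ε)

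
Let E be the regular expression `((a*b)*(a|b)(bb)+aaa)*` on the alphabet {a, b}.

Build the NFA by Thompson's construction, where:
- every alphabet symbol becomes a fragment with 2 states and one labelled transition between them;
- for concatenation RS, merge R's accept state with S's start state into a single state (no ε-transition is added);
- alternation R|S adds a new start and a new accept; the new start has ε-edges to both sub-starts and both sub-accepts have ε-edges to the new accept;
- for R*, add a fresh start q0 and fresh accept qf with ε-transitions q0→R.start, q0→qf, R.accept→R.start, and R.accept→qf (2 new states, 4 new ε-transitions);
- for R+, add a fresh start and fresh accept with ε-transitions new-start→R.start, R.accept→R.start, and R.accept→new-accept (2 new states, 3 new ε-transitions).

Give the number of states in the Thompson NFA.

Building bottom-up:
Each of the 9 symbol leaves contributes a 2-state fragment.
  a* → 4 states
  a*b → 5 states
  (a*b)* → 7 states
  a|b → 6 states
  bb → 3 states
  (bb)+ → 5 states
  (a*b)*(a|b)(bb)+aaa → 19 states
  ((a*b)*(a|b)(bb)+aaa)* → 21 states

21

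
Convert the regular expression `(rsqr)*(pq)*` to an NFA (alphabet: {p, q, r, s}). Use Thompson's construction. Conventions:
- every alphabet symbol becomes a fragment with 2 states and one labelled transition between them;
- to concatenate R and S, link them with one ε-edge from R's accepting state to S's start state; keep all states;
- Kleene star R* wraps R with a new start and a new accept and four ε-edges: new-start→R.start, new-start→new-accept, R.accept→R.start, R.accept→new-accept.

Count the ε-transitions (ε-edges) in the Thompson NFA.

13

By structural recursion:
Each of the 6 symbol leaves contributes 0 ε-transitions.
  rsqr → 3 ε-transitions
  (rsqr)* → 7 ε-transitions
  pq → 1 ε-transition
  (pq)* → 5 ε-transitions
  (rsqr)*(pq)* → 13 ε-transitions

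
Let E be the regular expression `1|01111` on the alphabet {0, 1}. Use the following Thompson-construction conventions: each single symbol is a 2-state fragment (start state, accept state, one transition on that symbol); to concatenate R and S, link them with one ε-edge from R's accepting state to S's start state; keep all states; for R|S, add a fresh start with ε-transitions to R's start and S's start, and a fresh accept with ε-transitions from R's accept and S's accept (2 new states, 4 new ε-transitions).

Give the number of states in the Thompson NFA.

Bottom-up over the parse tree:
Each of the 6 symbol leaves contributes a 2-state fragment.
  01111 = 10 states
  1|01111 = 14 states

14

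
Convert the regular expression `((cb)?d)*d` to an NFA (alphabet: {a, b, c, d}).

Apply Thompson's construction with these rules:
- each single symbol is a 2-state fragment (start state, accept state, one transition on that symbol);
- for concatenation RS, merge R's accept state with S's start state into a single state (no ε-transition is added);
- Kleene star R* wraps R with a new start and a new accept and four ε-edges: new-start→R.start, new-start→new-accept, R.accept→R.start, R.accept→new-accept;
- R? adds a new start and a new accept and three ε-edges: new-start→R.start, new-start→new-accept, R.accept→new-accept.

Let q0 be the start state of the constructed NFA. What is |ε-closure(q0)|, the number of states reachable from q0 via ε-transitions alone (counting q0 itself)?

Compute the ε-closure size of each fragment's start state recursively; a symbol fragment's start has no outgoing ε-edge, so its closure is just itself (size 1).
  cb : |ε-closure| equals the left operand's closure size = 1 (its accept is not ε-reachable, so the closure stops there)
  (cb)? : |ε-closure| = 1 (new start) + 1 (body) + 1 (new accept, via ε) = 3
  (cb)?d : the left operand accepts ε, so the closure extends into the next operand (the shared merged state is already counted); |ε-closure| = 3 + (1−1) = 3
  ((cb)?d)* : |ε-closure| = 1 (new start) + 3 (body) + 1 (new accept) = 5
  ((cb)?d)*d : |ε-closure| = 5 + (1−1) = 5 (closure spills across the concat boundary because the left factor accepts ε)

5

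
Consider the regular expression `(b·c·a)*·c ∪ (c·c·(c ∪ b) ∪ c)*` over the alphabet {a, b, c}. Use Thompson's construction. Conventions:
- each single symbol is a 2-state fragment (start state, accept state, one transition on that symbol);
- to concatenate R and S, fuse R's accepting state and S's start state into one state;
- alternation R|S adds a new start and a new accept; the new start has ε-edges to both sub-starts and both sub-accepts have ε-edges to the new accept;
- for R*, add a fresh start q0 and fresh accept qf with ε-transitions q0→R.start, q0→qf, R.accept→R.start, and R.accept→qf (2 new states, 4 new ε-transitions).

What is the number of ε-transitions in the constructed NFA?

Per subexpression:
Each of the 9 symbol leaves contributes 0 ε-transitions.
  b·c·a → 0 ε-transitions
  (b·c·a)* → 4 ε-transitions
  (b·c·a)*·c → 4 ε-transitions
  c ∪ b → 4 ε-transitions
  c·c·(c ∪ b) → 4 ε-transitions
  c·c·(c ∪ b) ∪ c → 8 ε-transitions
  (c·c·(c ∪ b) ∪ c)* → 12 ε-transitions
  (b·c·a)*·c ∪ (c·c·(c ∪ b) ∪ c)* → 20 ε-transitions

20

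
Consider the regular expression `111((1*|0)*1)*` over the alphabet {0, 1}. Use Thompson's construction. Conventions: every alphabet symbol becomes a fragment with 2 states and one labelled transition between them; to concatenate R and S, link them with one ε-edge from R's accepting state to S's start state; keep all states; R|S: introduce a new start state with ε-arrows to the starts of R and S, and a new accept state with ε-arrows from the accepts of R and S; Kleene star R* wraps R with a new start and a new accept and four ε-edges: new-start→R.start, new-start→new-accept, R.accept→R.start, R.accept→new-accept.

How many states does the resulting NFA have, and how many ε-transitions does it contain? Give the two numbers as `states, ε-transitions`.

20, 20

Building bottom-up:
Each of the 6 symbol leaves contributes 2 states and 0 ε-transitions.
  1* = 4 states, 4 ε-transitions
  1*|0 = 8 states, 8 ε-transitions
  (1*|0)* = 10 states, 12 ε-transitions
  (1*|0)*1 = 12 states, 13 ε-transitions
  ((1*|0)*1)* = 14 states, 17 ε-transitions
  111((1*|0)*1)* = 20 states, 20 ε-transitions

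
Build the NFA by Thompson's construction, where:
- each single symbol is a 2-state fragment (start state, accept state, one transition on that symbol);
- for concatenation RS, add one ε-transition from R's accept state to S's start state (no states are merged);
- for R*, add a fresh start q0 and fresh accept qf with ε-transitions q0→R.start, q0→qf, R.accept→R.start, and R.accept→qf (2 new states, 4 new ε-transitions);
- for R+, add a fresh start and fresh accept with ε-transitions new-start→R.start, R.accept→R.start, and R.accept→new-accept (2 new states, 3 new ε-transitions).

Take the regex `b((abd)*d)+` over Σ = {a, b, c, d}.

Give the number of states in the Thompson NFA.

By structural recursion:
Each of the 5 symbol leaves contributes a 2-state fragment.
  abd — 6 states
  (abd)* — 8 states
  (abd)*d — 10 states
  ((abd)*d)+ — 12 states
  b((abd)*d)+ — 14 states

14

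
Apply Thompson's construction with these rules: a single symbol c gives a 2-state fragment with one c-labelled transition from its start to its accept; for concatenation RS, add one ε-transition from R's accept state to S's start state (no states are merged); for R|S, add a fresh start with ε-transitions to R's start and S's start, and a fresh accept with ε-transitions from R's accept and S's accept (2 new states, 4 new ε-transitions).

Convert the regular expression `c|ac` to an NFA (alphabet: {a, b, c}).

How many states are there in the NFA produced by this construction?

Bottom-up over the parse tree:
Each of the 3 symbol leaves contributes a 2-state fragment.
  ac : 4 states
  c|ac : 8 states

8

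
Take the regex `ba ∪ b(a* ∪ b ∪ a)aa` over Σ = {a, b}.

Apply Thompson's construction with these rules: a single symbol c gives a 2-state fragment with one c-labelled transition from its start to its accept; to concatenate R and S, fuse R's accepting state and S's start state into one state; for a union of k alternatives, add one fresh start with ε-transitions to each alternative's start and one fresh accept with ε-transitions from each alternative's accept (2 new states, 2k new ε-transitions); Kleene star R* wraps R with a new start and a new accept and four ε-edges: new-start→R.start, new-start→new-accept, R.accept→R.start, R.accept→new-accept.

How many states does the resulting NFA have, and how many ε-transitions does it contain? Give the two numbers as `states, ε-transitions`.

18, 14

Per subexpression:
Each of the 8 symbol leaves contributes 2 states and 0 ε-transitions.
  ba = 3 states, 0 ε-transitions
  a* = 4 states, 4 ε-transitions
  a* ∪ b ∪ a = 10 states, 10 ε-transitions
  b(a* ∪ b ∪ a)aa = 13 states, 10 ε-transitions
  ba ∪ b(a* ∪ b ∪ a)aa = 18 states, 14 ε-transitions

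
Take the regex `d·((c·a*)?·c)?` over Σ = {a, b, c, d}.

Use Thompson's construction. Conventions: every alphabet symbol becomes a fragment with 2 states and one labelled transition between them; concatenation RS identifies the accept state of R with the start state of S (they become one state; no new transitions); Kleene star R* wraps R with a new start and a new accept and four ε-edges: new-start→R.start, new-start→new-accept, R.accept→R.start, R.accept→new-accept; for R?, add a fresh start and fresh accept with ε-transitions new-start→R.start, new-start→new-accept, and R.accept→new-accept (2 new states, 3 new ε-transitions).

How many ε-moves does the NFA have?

Bottom-up over the parse tree:
Each of the 4 symbol leaves contributes 0 ε-transitions.
  a* = 4 ε-transitions
  c·a* = 4 ε-transitions
  (c·a*)? = 7 ε-transitions
  (c·a*)?·c = 7 ε-transitions
  ((c·a*)?·c)? = 10 ε-transitions
  d·((c·a*)?·c)? = 10 ε-transitions

10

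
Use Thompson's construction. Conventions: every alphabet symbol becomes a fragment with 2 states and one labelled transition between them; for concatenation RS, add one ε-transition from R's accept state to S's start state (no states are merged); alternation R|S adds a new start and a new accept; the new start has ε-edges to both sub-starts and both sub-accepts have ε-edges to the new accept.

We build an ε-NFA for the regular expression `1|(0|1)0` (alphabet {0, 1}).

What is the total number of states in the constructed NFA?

12

Building bottom-up:
Each of the 4 symbol leaves contributes a 2-state fragment.
  0|1 — 6 states
  (0|1)0 — 8 states
  1|(0|1)0 — 12 states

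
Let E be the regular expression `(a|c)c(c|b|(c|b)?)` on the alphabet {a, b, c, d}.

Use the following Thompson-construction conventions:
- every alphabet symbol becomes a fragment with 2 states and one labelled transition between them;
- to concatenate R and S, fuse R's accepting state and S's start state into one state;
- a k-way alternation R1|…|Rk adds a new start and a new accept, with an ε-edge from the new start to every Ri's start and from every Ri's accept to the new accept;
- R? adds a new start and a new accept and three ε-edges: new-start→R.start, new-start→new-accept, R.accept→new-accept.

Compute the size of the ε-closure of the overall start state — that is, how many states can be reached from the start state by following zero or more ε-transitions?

Compute the ε-closure size of each fragment's start state recursively; a symbol fragment's start has no outgoing ε-edge, so its closure is just itself (size 1).
  a|c — |closure| = 1 + 1 + 1 = 3 (the new accept is not ε-reachable since no branch accepts ε)
  c|b — |closure| = 1 + 1 + 1 = 3 (the new accept is not ε-reachable since no branch accepts ε)
  (c|b)? — |closure| = 1 (new start) + 3 (body) + 1 (new accept, via ε) = 5
  c|b|(c|b)? — |closure| = 1 (new start) + (1 + 1 + 5) + 1 (new accept, since some branch ε-reaches its own accept) = 9
  (a|c)c(c|b|(c|b)?) — same as the first factor's closure: |closure| = 3

3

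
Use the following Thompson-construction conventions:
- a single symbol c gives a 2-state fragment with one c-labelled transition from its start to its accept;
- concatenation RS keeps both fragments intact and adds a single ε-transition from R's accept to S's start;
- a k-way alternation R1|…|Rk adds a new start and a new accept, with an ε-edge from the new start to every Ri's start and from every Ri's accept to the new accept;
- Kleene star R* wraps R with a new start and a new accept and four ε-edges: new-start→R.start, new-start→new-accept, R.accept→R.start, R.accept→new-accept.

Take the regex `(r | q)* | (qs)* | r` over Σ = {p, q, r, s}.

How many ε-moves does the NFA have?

Recursing over subexpressions:
Each of the 5 symbol leaves contributes 0 ε-transitions.
  r | q → 4 ε-transitions
  (r | q)* → 8 ε-transitions
  qs → 1 ε-transition
  (qs)* → 5 ε-transitions
  (r | q)* | (qs)* | r → 19 ε-transitions

19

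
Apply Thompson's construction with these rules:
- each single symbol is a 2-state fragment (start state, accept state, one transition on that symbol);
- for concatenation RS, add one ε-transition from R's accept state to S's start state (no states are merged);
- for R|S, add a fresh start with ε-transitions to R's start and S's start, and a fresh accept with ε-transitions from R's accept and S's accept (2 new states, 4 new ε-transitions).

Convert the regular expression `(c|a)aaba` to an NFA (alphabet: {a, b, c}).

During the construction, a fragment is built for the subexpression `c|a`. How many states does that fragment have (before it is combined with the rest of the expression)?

6

Fragment for `c|a`:
Each of the 2 symbol leaves contributes a 2-state fragment.
  c|a — 6 states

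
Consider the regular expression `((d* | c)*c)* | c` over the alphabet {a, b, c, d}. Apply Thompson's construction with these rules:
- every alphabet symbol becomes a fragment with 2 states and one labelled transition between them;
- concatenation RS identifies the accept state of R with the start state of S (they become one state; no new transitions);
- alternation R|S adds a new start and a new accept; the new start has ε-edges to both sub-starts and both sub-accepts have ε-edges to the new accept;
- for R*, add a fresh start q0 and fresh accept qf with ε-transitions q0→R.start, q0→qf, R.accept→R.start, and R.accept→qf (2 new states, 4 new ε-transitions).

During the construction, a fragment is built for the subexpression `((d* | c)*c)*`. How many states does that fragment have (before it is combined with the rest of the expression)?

Fragment for `((d* | c)*c)*`:
Each of the 3 symbol leaves contributes a 2-state fragment.
  d* → 4 states
  d* | c → 8 states
  (d* | c)* → 10 states
  (d* | c)*c → 11 states
  ((d* | c)*c)* → 13 states

13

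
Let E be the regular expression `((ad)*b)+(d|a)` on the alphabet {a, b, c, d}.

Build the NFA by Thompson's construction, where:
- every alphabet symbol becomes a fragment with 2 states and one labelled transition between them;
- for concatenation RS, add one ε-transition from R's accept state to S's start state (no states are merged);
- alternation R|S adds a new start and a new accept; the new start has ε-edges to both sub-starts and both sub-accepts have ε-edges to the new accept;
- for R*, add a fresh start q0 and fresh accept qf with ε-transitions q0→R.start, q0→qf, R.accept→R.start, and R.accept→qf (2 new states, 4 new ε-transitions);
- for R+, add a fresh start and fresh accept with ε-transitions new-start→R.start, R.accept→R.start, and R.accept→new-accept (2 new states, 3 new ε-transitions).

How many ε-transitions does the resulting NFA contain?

14

Recursing over subexpressions:
Each of the 5 symbol leaves contributes 0 ε-transitions.
  ad → 1 ε-transition
  (ad)* → 5 ε-transitions
  (ad)*b → 6 ε-transitions
  ((ad)*b)+ → 9 ε-transitions
  d|a → 4 ε-transitions
  ((ad)*b)+(d|a) → 14 ε-transitions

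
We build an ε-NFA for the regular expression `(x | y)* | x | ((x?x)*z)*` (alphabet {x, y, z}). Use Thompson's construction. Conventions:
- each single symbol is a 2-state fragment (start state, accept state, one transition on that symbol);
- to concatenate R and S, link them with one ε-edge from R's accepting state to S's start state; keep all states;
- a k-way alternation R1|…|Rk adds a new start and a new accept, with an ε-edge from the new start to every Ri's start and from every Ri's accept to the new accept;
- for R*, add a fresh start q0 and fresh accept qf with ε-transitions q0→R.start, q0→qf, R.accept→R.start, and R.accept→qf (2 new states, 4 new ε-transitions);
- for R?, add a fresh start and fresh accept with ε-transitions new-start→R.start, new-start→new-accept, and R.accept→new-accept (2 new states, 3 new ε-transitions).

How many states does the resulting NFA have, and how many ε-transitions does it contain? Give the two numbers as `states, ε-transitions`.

24, 27

By structural recursion:
Each of the 6 symbol leaves contributes 2 states and 0 ε-transitions.
  x | y — 6 states, 4 ε-transitions
  (x | y)* — 8 states, 8 ε-transitions
  x? — 4 states, 3 ε-transitions
  x?x — 6 states, 4 ε-transitions
  (x?x)* — 8 states, 8 ε-transitions
  (x?x)*z — 10 states, 9 ε-transitions
  ((x?x)*z)* — 12 states, 13 ε-transitions
  (x | y)* | x | ((x?x)*z)* — 24 states, 27 ε-transitions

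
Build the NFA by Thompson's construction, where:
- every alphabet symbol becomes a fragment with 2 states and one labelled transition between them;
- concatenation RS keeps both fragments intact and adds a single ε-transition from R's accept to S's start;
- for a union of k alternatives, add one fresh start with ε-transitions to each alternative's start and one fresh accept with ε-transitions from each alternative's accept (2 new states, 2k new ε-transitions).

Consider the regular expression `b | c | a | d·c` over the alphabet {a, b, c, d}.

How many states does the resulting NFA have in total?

Bottom-up over the parse tree:
Each of the 5 symbol leaves contributes a 2-state fragment.
  d·c → 4 states
  b | c | a | d·c → 12 states

12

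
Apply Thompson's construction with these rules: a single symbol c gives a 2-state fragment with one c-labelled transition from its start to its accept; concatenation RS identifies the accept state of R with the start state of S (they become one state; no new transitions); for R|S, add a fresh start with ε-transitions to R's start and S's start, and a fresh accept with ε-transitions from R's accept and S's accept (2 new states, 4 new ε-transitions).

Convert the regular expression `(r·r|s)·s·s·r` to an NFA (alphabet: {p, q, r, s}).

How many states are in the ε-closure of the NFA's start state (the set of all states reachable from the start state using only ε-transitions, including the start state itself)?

Let C(F) = |ε-closure(F.start)| within fragment F, and note whether F accepts ε. Symbol fragments have C = 1 and do not accept ε. Then:
  r·r — |closure| equals the left operand's closure size = 1 (its accept is not ε-reachable, so the closure stops there)
  r·r|s — |closure| = 1 + 1 + 1 = 3 (the new accept is not ε-reachable since no branch accepts ε)
  (r·r|s)·s·s·r — |closure| equals the left operand's closure size = 3 (its accept is not ε-reachable, so the closure stops there)

3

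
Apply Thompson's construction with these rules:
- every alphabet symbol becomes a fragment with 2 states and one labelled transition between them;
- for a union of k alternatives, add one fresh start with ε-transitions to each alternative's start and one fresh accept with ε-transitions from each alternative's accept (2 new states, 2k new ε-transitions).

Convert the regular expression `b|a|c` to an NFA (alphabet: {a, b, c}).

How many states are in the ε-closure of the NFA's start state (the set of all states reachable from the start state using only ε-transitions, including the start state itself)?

Let C(F) = |ε-closure(F.start)| within fragment F, and note whether F accepts ε. Symbol fragments have C = 1 and do not accept ε. Then:
  b|a|c → |closure| = 1 + 1 + 1 + 1 = 4 (the new accept is not ε-reachable since no branch accepts ε)

4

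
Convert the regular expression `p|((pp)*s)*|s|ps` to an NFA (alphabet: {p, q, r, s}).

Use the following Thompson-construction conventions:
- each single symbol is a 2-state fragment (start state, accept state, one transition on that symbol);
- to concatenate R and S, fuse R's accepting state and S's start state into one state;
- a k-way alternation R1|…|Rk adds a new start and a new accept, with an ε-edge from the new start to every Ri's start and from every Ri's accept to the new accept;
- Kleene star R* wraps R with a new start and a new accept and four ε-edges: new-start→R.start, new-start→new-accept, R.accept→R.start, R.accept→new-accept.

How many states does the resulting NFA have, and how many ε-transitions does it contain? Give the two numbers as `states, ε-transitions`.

17, 16

By structural recursion:
Each of the 7 symbol leaves contributes 2 states and 0 ε-transitions.
  pp → 3 states, 0 ε-transitions
  (pp)* → 5 states, 4 ε-transitions
  (pp)*s → 6 states, 4 ε-transitions
  ((pp)*s)* → 8 states, 8 ε-transitions
  ps → 3 states, 0 ε-transitions
  p|((pp)*s)*|s|ps → 17 states, 16 ε-transitions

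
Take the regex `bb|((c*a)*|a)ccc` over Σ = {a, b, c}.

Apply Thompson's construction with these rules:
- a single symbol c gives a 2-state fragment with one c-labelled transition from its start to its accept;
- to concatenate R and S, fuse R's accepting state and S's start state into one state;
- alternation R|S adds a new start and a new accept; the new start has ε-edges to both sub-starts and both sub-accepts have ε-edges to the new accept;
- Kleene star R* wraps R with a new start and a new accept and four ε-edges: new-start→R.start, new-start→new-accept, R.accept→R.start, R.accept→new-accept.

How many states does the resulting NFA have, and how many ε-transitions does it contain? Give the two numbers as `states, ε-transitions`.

19, 16

Building bottom-up:
Each of the 8 symbol leaves contributes 2 states and 0 ε-transitions.
  bb → 3 states, 0 ε-transitions
  c* → 4 states, 4 ε-transitions
  c*a → 5 states, 4 ε-transitions
  (c*a)* → 7 states, 8 ε-transitions
  (c*a)*|a → 11 states, 12 ε-transitions
  ((c*a)*|a)ccc → 14 states, 12 ε-transitions
  bb|((c*a)*|a)ccc → 19 states, 16 ε-transitions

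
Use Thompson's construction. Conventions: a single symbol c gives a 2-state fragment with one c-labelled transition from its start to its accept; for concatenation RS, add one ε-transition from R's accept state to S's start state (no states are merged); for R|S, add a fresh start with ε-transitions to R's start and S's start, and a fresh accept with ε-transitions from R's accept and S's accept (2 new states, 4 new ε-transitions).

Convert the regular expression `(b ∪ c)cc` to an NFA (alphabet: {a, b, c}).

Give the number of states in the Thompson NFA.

Per subexpression:
Each of the 4 symbol leaves contributes a 2-state fragment.
  b ∪ c → 6 states
  (b ∪ c)cc → 10 states

10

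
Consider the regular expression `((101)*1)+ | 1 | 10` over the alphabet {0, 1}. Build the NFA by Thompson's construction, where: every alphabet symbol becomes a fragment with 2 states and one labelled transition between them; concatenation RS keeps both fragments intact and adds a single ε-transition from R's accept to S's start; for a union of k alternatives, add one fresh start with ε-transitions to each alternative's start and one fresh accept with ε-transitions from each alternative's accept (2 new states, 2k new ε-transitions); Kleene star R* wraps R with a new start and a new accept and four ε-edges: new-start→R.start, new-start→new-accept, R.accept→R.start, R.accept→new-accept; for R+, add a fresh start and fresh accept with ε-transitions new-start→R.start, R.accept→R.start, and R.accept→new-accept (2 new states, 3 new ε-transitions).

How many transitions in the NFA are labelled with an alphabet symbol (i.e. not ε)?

7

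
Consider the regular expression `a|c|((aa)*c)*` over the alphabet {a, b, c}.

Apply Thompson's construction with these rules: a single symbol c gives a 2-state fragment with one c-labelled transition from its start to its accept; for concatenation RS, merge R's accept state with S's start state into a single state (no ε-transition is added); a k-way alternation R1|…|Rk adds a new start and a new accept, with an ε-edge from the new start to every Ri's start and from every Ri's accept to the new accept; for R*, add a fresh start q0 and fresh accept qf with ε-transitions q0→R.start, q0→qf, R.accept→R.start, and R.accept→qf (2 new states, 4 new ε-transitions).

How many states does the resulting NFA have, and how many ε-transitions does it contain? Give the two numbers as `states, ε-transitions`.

By structural recursion:
Each of the 5 symbol leaves contributes 2 states and 0 ε-transitions.
  aa = 3 states, 0 ε-transitions
  (aa)* = 5 states, 4 ε-transitions
  (aa)*c = 6 states, 4 ε-transitions
  ((aa)*c)* = 8 states, 8 ε-transitions
  a|c|((aa)*c)* = 14 states, 14 ε-transitions

14, 14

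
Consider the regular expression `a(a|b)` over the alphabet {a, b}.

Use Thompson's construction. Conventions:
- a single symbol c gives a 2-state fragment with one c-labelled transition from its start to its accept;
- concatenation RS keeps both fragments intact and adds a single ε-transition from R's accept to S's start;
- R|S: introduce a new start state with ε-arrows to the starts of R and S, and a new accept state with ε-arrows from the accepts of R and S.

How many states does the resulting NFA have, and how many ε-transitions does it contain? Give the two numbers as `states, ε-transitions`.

8, 5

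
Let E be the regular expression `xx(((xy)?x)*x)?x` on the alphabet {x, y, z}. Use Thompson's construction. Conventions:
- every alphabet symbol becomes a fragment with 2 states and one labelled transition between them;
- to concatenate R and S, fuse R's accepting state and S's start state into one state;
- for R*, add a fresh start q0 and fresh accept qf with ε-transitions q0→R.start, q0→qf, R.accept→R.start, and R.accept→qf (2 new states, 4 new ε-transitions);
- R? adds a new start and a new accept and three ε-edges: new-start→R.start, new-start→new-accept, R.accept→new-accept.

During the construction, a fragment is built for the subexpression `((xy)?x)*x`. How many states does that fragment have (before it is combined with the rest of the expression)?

Fragment for `((xy)?x)*x`:
Each of the 4 symbol leaves contributes a 2-state fragment.
  xy → 3 states
  (xy)? → 5 states
  (xy)?x → 6 states
  ((xy)?x)* → 8 states
  ((xy)?x)*x → 9 states

9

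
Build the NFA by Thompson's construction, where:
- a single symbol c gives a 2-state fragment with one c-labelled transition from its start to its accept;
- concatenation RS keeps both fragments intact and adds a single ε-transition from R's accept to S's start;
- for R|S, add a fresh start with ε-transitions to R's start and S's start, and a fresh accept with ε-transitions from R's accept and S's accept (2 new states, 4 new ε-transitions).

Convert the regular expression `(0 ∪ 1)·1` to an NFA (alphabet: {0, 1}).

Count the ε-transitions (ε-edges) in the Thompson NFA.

Recursing over subexpressions:
Each of the 3 symbol leaves contributes 0 ε-transitions.
  0 ∪ 1 = 4 ε-transitions
  (0 ∪ 1)·1 = 5 ε-transitions

5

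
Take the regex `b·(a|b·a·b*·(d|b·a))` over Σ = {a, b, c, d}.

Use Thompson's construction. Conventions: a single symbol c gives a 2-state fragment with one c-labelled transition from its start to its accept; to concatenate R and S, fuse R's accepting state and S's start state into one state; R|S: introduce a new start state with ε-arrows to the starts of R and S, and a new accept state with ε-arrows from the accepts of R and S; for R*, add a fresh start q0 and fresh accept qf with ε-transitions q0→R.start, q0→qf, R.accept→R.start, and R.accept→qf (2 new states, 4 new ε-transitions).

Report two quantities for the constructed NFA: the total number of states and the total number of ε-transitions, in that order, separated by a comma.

17, 12

Building bottom-up:
Each of the 8 symbol leaves contributes 2 states and 0 ε-transitions.
  b* → 4 states, 4 ε-transitions
  b·a → 3 states, 0 ε-transitions
  d|b·a → 7 states, 4 ε-transitions
  b·a·b*·(d|b·a) → 12 states, 8 ε-transitions
  a|b·a·b*·(d|b·a) → 16 states, 12 ε-transitions
  b·(a|b·a·b*·(d|b·a)) → 17 states, 12 ε-transitions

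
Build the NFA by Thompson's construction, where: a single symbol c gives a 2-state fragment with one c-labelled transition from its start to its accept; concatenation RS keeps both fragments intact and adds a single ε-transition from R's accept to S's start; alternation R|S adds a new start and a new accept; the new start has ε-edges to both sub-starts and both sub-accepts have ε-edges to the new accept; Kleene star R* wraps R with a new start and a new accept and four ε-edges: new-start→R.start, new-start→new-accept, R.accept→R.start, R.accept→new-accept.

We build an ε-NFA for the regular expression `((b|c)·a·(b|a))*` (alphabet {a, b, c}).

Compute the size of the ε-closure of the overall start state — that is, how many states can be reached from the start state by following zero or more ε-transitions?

Compute the ε-closure size of each fragment's start state recursively; a symbol fragment's start has no outgoing ε-edge, so its closure is just itself (size 1).
  b|c — |closure| = 1 + 1 + 1 = 3 (the new accept is not ε-reachable since no branch accepts ε)
  b|a — |closure| = 1 + 1 + 1 = 3 (the new accept is not ε-reachable since no branch accepts ε)
  (b|c)·a·(b|a) — |closure| equals the left operand's closure size = 3 (its accept is not ε-reachable, so the closure stops there)
  ((b|c)·a·(b|a))* — new start has ε-edges to the inner start and to the new accept, so |closure| = 2 + 3 = 5

5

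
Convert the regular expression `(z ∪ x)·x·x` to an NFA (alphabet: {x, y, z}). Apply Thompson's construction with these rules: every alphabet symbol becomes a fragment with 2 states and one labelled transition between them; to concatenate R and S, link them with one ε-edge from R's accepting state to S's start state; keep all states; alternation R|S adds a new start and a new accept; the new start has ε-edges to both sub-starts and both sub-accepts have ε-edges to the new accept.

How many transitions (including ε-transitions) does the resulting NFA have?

10

Bottom-up over the parse tree:
Each of the 4 symbol leaves contributes 1 transition (1 symbol, 0 ε).
  z ∪ x — 6 transitions (2 symbol, 4 ε)
  (z ∪ x)·x·x — 10 transitions (4 symbol, 6 ε)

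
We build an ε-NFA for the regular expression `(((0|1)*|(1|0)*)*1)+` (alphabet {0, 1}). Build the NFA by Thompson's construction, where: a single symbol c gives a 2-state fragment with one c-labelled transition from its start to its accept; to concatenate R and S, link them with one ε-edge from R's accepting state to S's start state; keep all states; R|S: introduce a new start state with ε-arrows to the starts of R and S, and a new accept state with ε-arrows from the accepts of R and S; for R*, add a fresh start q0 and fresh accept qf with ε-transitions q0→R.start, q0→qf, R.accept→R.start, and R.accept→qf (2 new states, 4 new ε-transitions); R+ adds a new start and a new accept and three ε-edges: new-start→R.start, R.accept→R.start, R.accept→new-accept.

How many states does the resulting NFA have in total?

Building bottom-up:
Each of the 5 symbol leaves contributes a 2-state fragment.
  0|1 : 6 states
  (0|1)* : 8 states
  1|0 : 6 states
  (1|0)* : 8 states
  (0|1)*|(1|0)* : 18 states
  ((0|1)*|(1|0)*)* : 20 states
  ((0|1)*|(1|0)*)*1 : 22 states
  (((0|1)*|(1|0)*)*1)+ : 24 states

24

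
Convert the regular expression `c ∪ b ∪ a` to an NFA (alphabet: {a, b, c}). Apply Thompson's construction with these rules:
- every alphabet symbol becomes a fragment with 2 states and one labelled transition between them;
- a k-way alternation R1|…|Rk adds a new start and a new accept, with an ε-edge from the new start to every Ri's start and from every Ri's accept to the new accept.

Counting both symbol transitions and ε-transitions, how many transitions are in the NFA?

9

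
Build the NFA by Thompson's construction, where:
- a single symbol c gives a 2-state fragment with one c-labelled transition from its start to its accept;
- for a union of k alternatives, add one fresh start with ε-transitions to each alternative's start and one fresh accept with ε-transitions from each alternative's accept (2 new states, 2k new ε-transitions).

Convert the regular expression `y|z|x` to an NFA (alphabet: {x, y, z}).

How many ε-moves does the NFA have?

By structural recursion:
Each of the 3 symbol leaves contributes 0 ε-transitions.
  y|z|x = 6 ε-transitions

6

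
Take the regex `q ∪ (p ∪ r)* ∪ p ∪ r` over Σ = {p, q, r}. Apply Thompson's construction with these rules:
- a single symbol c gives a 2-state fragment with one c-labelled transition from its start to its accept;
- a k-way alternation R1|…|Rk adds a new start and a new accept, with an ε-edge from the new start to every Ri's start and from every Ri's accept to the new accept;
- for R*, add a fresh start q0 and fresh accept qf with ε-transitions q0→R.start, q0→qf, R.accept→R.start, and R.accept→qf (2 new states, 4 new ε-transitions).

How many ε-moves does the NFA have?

Per subexpression:
Each of the 5 symbol leaves contributes 0 ε-transitions.
  p ∪ r : 4 ε-transitions
  (p ∪ r)* : 8 ε-transitions
  q ∪ (p ∪ r)* ∪ p ∪ r : 16 ε-transitions

16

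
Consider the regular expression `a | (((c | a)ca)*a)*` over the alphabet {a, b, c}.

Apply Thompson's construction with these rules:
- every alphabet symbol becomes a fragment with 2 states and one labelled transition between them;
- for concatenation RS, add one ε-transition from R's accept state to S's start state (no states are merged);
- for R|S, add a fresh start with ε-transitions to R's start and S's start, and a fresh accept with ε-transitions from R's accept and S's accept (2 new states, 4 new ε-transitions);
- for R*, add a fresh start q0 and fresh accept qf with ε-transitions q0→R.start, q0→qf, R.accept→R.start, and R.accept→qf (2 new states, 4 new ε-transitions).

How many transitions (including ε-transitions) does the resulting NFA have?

By structural recursion:
Each of the 6 symbol leaves contributes 1 transition (1 symbol, 0 ε).
  c | a : 6 transitions (2 symbol, 4 ε)
  (c | a)ca : 10 transitions (4 symbol, 6 ε)
  ((c | a)ca)* : 14 transitions (4 symbol, 10 ε)
  ((c | a)ca)*a : 16 transitions (5 symbol, 11 ε)
  (((c | a)ca)*a)* : 20 transitions (5 symbol, 15 ε)
  a | (((c | a)ca)*a)* : 25 transitions (6 symbol, 19 ε)

25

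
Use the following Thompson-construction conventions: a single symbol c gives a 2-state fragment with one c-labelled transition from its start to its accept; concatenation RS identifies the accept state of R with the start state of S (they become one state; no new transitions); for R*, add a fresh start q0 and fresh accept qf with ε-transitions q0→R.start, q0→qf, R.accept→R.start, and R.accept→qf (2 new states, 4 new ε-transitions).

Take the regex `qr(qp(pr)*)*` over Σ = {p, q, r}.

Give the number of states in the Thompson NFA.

Building bottom-up:
Each of the 6 symbol leaves contributes a 2-state fragment.
  pr → 3 states
  (pr)* → 5 states
  qp(pr)* → 7 states
  (qp(pr)*)* → 9 states
  qr(qp(pr)*)* → 11 states

11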